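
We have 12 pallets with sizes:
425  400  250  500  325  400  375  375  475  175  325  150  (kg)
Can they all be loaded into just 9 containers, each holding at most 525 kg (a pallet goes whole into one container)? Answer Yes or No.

Total = 4175 kg; ⌈4175/525⌉ = 8.
9 pallets each exceed half the capacity and cannot share a container, forcing at least 9 containers.
The bound of 9 does not rule out 9, but exhaustive search shows no assignment into 9 containers of capacity 525 kg exists — the minimum is 10.

No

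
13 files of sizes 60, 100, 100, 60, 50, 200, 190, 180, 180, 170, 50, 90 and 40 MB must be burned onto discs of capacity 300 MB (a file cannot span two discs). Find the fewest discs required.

Total = 200 + 190 + 180 + 180 + 170 + 100 + 100 + 90 + 60 + 60 + 50 + 50 + 40 = 1470 MB.
Lower bound: ⌈1470/300⌉ = 5 discs.
A packing using 5 discs:
  disc 1: 200 + 100 = 300
  disc 2: 190 + 100 = 290
  disc 3: 180 + 60 + 60 = 300
  disc 4: 180 + 50 + 50 = 280
  disc 5: 170 + 90 + 40 = 300
This matches the lower bound, so 5 is optimal.

5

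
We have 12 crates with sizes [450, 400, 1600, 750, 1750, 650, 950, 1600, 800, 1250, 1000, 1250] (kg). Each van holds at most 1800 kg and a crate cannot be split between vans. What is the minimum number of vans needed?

Total = 1750 + 1600 + 1600 + 1250 + 1250 + 1000 + 950 + 800 + 750 + 650 + 450 + 400 = 12450 kg.
Lower bound: ⌈12450/1800⌉ = 7 vans.
A packing using 8 vans:
  van 1: 1750 = 1750
  van 2: 1600 = 1600
  van 3: 1600 = 1600
  van 4: 1250 + 450 = 1700
  van 5: 1250 + 400 = 1650
  van 6: 1000 + 800 = 1800
  van 7: 950 + 750 = 1700
  van 8: 650 = 650
No arrangement into 7 vans stays within capacity, so 8 is optimal.

8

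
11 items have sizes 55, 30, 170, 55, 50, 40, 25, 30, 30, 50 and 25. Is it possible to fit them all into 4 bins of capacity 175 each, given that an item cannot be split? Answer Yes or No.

A valid assignment using 4 bins:
  bin 1: 170 = 170
  bin 2: 55 + 55 + 50 = 160
  bin 3: 50 + 40 + 30 + 30 + 25 = 175
  bin 4: 30 + 25 = 55
Every load is within 175, so 4 bins suffice.

Yes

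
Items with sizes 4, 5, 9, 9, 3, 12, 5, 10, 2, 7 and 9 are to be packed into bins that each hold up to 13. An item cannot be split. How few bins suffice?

7

Total = 12 + 10 + 9 + 9 + 9 + 7 + 5 + 5 + 4 + 3 + 2 = 75.
Lower bound: ⌈75/13⌉ = 6 bins.
A packing using 7 bins:
  bin 1: 12 = 12
  bin 2: 10 + 3 = 13
  bin 3: 9 + 4 = 13
  bin 4: 9 + 2 = 11
  bin 5: 9 = 9
  bin 6: 7 + 5 = 12
  bin 7: 5 = 5
No arrangement into 6 bins stays within capacity, so 7 is optimal.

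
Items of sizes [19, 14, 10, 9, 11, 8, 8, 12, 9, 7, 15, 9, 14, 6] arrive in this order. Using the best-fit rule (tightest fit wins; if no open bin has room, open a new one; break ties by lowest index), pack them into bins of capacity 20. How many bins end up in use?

9

  19 → bin 1 (new)  [load 19/20]
  14 → bin 2 (new)  [load 14/20]
  10 → bin 3 (new)  [load 10/20]
  9 → bin 3  [load 19/20]
  11 → bin 4 (new)  [load 11/20]
  8 → bin 4  [load 19/20]
  8 → bin 5 (new)  [load 8/20]
  12 → bin 5  [load 20/20]
  9 → bin 6 (new)  [load 9/20]
  7 → bin 6  [load 16/20]
  15 → bin 7 (new)  [load 15/20]
  9 → bin 8 (new)  [load 9/20]
  14 → bin 9 (new)  [load 14/20]
  6 → bin 2  [load 20/20]
9 bins opened.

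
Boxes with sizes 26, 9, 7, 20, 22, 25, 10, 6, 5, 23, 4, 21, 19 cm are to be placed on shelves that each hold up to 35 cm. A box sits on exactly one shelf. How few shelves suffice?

7

Total = 26 + 25 + 23 + 22 + 21 + 20 + 19 + 10 + 9 + 7 + 6 + 5 + 4 = 197 cm.
Lower bound: ⌈197/35⌉ = 6 shelves.
Also, 7 boxes each exceed 35/2 cm, and no two of those can share a shelf, so at least 7 shelves are needed.
A packing using 7 shelves:
  shelf 1: 26 + 9 = 35
  shelf 2: 25 + 10 = 35
  shelf 3: 23 + 7 + 5 = 35
  shelf 4: 22 + 6 + 4 = 32
  shelf 5: 21 = 21
  shelf 6: 20 = 20
  shelf 7: 19 = 19
This matches the lower bound, so 7 is optimal.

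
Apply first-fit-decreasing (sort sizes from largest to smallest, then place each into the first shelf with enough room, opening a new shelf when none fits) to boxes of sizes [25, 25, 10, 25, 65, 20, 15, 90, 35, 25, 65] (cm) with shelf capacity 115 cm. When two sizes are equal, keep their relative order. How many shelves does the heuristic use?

4

Sorted descending: 90, 65, 65, 35, 25, 25, 25, 25, 20, 15, 10.
  90 → shelf 1 (new)  [load 90/115]
  65 → shelf 2 (new)  [load 65/115]
  65 → shelf 3 (new)  [load 65/115]
  35 → shelf 2  [load 100/115]
  25 → shelf 1  [load 115/115]
  25 → shelf 3  [load 90/115]
  25 → shelf 3  [load 115/115]
  25 → shelf 4 (new)  [load 25/115]
  20 → shelf 4  [load 45/115]
  15 → shelf 2  [load 115/115]
  10 → shelf 4  [load 55/115]
4 shelves opened.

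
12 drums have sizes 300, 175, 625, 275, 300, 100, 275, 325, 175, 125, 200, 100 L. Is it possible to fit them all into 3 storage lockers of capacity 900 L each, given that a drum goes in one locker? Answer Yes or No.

Total = 2975 L; ⌈2975/900⌉ = 4.
At least 4 storage lockers are required, but only 3 are allowed.

No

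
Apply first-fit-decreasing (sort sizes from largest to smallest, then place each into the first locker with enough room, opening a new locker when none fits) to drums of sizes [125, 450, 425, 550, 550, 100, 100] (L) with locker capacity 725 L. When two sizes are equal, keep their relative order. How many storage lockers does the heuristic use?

Sorted descending: 550, 550, 450, 425, 125, 100, 100.
  550 → locker 1 (new)  [load 550/725]
  550 → locker 2 (new)  [load 550/725]
  450 → locker 3 (new)  [load 450/725]
  425 → locker 4 (new)  [load 425/725]
  125 → locker 1  [load 675/725]
  100 → locker 2  [load 650/725]
  100 → locker 3  [load 550/725]
4 storage lockers opened.

4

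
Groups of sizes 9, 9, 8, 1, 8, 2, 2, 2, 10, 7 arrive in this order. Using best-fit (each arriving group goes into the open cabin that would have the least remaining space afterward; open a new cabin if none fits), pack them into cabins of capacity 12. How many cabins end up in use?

6

  9 → cabin 1 (new)  [load 9/12]
  9 → cabin 2 (new)  [load 9/12]
  8 → cabin 3 (new)  [load 8/12]
  1 → cabin 1  [load 10/12]
  8 → cabin 4 (new)  [load 8/12]
  2 → cabin 1  [load 12/12]
  2 → cabin 2  [load 11/12]
  2 → cabin 3  [load 10/12]
  10 → cabin 5 (new)  [load 10/12]
  7 → cabin 6 (new)  [load 7/12]
6 cabins opened.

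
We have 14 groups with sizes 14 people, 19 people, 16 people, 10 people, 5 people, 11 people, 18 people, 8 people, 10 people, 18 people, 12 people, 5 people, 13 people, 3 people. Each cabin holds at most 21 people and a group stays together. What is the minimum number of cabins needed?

9

Total = 19 + 18 + 18 + 16 + 14 + 13 + 12 + 11 + 10 + 10 + 8 + 5 + 5 + 3 = 162 people.
Lower bound: ⌈162/21⌉ = 8 cabins.
A packing using 9 cabins:
  cabin 1: 19 = 19
  cabin 2: 18 + 3 = 21
  cabin 3: 18 = 18
  cabin 4: 16 + 5 = 21
  cabin 5: 14 + 5 = 19
  cabin 6: 13 + 8 = 21
  cabin 7: 12 = 12
  cabin 8: 11 + 10 = 21
  cabin 9: 10 = 10
No arrangement into 8 cabins stays within capacity, so 9 is optimal.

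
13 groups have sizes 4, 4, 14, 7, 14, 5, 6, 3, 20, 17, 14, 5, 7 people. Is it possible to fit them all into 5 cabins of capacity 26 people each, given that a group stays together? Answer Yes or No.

A valid assignment using 5 cabins:
  cabin 1: 20 + 6 = 26
  cabin 2: 17 + 7 = 24
  cabin 3: 14 + 7 + 5 = 26
  cabin 4: 14 + 5 + 4 + 3 = 26
  cabin 5: 14 + 4 = 18
Every load is within 26 people, so 5 cabins suffice.

Yes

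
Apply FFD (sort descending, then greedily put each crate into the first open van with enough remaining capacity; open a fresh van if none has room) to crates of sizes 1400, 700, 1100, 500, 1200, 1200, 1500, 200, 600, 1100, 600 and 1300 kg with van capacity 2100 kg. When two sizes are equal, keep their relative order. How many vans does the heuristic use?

7

Sorted descending: 1500, 1400, 1300, 1200, 1200, 1100, 1100, 700, 600, 600, 500, 200.
  1500 → van 1 (new)  [load 1500/2100]
  1400 → van 2 (new)  [load 1400/2100]
  1300 → van 3 (new)  [load 1300/2100]
  1200 → van 4 (new)  [load 1200/2100]
  1200 → van 5 (new)  [load 1200/2100]
  1100 → van 6 (new)  [load 1100/2100]
  1100 → van 7 (new)  [load 1100/2100]
  700 → van 2  [load 2100/2100]
  600 → van 1  [load 2100/2100]
  600 → van 3  [load 1900/2100]
  500 → van 4  [load 1700/2100]
  200 → van 3  [load 2100/2100]
7 vans opened.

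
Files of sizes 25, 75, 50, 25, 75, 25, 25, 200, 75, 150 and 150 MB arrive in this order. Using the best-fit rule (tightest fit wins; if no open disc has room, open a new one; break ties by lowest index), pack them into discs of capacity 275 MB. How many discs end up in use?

4

  25 → disc 1 (new)  [load 25/275]
  75 → disc 1  [load 100/275]
  50 → disc 1  [load 150/275]
  25 → disc 1  [load 175/275]
  75 → disc 1  [load 250/275]
  25 → disc 1  [load 275/275]
  25 → disc 2 (new)  [load 25/275]
  200 → disc 2  [load 225/275]
  75 → disc 3 (new)  [load 75/275]
  150 → disc 3  [load 225/275]
  150 → disc 4 (new)  [load 150/275]
4 discs opened.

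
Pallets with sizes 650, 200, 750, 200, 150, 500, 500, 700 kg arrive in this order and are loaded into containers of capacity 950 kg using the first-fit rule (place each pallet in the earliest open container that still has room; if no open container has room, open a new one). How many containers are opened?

  650 → container 1 (new)  [load 650/950]
  200 → container 1  [load 850/950]
  750 → container 2 (new)  [load 750/950]
  200 → container 2  [load 950/950]
  150 → container 3 (new)  [load 150/950]
  500 → container 3  [load 650/950]
  500 → container 4 (new)  [load 500/950]
  700 → container 5 (new)  [load 700/950]
5 containers opened.

5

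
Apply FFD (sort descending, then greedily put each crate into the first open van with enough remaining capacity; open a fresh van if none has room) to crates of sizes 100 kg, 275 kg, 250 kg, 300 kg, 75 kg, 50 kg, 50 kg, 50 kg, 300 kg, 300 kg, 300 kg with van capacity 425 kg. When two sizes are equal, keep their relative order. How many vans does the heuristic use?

6

Sorted descending: 300, 300, 300, 300, 275, 250, 100, 75, 50, 50, 50.
  300 → van 1 (new)  [load 300/425]
  300 → van 2 (new)  [load 300/425]
  300 → van 3 (new)  [load 300/425]
  300 → van 4 (new)  [load 300/425]
  275 → van 5 (new)  [load 275/425]
  250 → van 6 (new)  [load 250/425]
  100 → van 1  [load 400/425]
  75 → van 2  [load 375/425]
  50 → van 2  [load 425/425]
  50 → van 3  [load 350/425]
  50 → van 3  [load 400/425]
6 vans opened.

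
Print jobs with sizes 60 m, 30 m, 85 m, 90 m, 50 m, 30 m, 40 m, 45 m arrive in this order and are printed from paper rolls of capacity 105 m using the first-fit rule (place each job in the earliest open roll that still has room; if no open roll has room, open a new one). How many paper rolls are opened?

  60 → roll 1 (new)  [load 60/105]
  30 → roll 1  [load 90/105]
  85 → roll 2 (new)  [load 85/105]
  90 → roll 3 (new)  [load 90/105]
  50 → roll 4 (new)  [load 50/105]
  30 → roll 4  [load 80/105]
  40 → roll 5 (new)  [load 40/105]
  45 → roll 5  [load 85/105]
5 paper rolls opened.

5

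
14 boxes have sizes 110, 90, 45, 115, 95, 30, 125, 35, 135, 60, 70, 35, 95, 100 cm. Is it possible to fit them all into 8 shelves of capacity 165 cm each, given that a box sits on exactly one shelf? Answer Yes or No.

Yes

A valid assignment using 8 shelves:
  shelf 1: 135 + 30 = 165
  shelf 2: 125 + 35 = 160
  shelf 3: 115 + 45 = 160
  shelf 4: 110 + 35 = 145
  shelf 5: 100 + 60 = 160
  shelf 6: 95 + 70 = 165
  shelf 7: 95 = 95
  shelf 8: 90 = 90
Every load is within 165 cm, so 8 shelves suffice.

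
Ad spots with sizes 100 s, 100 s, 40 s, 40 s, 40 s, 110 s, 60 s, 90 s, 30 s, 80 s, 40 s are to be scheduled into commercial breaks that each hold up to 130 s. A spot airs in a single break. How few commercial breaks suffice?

7

Total = 110 + 100 + 100 + 90 + 80 + 60 + 40 + 40 + 40 + 40 + 30 = 730 s.
Lower bound: ⌈730/130⌉ = 6 commercial breaks.
A packing using 7 commercial breaks:
  break 1: 110 = 110
  break 2: 100 + 30 = 130
  break 3: 100 = 100
  break 4: 90 + 40 = 130
  break 5: 80 + 40 = 120
  break 6: 60 + 40 = 100
  break 7: 40 = 40
No arrangement into 6 commercial breaks stays within capacity, so 7 is optimal.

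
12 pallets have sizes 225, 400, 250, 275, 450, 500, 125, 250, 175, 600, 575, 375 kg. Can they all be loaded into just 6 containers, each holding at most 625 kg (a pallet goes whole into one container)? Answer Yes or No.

Total = 4200 kg; ⌈4200/625⌉ = 7.
At least 7 containers are required, but only 6 are allowed.

No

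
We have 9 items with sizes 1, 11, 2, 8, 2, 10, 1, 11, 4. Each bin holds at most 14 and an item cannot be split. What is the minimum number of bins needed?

4

Total = 11 + 11 + 10 + 8 + 4 + 2 + 2 + 1 + 1 = 50.
Lower bound: ⌈50/14⌉ = 4 bins.
A packing using 4 bins:
  bin 1: 11 + 2 + 1 = 14
  bin 2: 11 + 2 + 1 = 14
  bin 3: 10 + 4 = 14
  bin 4: 8 = 8
This matches the lower bound, so 4 is optimal.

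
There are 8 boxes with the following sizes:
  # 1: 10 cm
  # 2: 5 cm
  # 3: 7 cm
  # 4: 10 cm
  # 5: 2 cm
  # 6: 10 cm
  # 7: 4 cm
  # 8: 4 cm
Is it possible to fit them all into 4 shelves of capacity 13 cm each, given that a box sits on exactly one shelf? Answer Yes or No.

Total = 52 cm; ⌈52/13⌉ = 4.
The bound of 4 does not rule out 4, but exhaustive search shows no assignment into 4 shelves of capacity 13 cm exists — the minimum is 5.

No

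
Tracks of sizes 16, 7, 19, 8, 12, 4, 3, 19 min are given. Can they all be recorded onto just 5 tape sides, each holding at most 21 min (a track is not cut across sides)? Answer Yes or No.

Yes

A valid assignment using 5 tape sides:
  side 1: 19 = 19
  side 2: 19 = 19
  side 3: 16 + 4 = 20
  side 4: 12 + 8 = 20
  side 5: 7 + 3 = 10
Every load is within 21 min, so 5 tape sides suffice.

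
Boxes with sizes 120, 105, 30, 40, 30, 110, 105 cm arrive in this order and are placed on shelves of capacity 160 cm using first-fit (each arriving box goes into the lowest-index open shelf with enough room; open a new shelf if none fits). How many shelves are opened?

4

  120 → shelf 1 (new)  [load 120/160]
  105 → shelf 2 (new)  [load 105/160]
  30 → shelf 1  [load 150/160]
  40 → shelf 2  [load 145/160]
  30 → shelf 3 (new)  [load 30/160]
  110 → shelf 3  [load 140/160]
  105 → shelf 4 (new)  [load 105/160]
4 shelves opened.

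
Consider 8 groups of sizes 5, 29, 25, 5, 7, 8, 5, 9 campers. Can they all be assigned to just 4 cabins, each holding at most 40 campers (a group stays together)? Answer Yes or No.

Yes

A valid assignment using 3 cabins:
  cabin 1: 29 + 9 = 38
  cabin 2: 25 + 8 + 7 = 40
  cabin 3: 5 + 5 + 5 = 15
That uses only 3 ≤ 4, so 4 cabins are enough.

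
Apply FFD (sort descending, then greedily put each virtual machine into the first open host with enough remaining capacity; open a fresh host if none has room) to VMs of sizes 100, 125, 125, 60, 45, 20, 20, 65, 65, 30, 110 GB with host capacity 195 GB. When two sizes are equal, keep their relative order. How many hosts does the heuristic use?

Sorted descending: 125, 125, 110, 100, 65, 65, 60, 45, 30, 20, 20.
  125 → host 1 (new)  [load 125/195]
  125 → host 2 (new)  [load 125/195]
  110 → host 3 (new)  [load 110/195]
  100 → host 4 (new)  [load 100/195]
  65 → host 1  [load 190/195]
  65 → host 2  [load 190/195]
  60 → host 3  [load 170/195]
  45 → host 4  [load 145/195]
  30 → host 4  [load 175/195]
  20 → host 3  [load 190/195]
  20 → host 4  [load 195/195]
4 hosts opened.

4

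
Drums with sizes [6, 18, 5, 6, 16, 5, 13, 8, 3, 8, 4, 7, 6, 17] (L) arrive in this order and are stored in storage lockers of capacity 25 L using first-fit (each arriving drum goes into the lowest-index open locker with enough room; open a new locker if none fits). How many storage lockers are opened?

6

  6 → locker 1 (new)  [load 6/25]
  18 → locker 1  [load 24/25]
  5 → locker 2 (new)  [load 5/25]
  6 → locker 2  [load 11/25]
  16 → locker 3 (new)  [load 16/25]
  5 → locker 2  [load 16/25]
  13 → locker 4 (new)  [load 13/25]
  8 → locker 2  [load 24/25]
  3 → locker 3  [load 19/25]
  8 → locker 4  [load 21/25]
  4 → locker 3  [load 23/25]
  7 → locker 5 (new)  [load 7/25]
  6 → locker 5  [load 13/25]
  17 → locker 6 (new)  [load 17/25]
6 storage lockers opened.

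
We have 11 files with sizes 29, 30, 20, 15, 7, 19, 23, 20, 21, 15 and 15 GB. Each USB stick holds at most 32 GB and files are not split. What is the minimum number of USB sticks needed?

9

Total = 30 + 29 + 23 + 21 + 20 + 20 + 19 + 15 + 15 + 15 + 7 = 214 GB.
Lower bound: ⌈214/32⌉ = 7 USB sticks.
A packing using 9 USB sticks:
  USB stick 1: 30 = 30
  USB stick 2: 29 = 29
  USB stick 3: 23 + 7 = 30
  USB stick 4: 21 = 21
  USB stick 5: 20 = 20
  USB stick 6: 20 = 20
  USB stick 7: 19 = 19
  USB stick 8: 15 + 15 = 30
  USB stick 9: 15 = 15
No arrangement into 8 USB sticks stays within capacity, so 9 is optimal.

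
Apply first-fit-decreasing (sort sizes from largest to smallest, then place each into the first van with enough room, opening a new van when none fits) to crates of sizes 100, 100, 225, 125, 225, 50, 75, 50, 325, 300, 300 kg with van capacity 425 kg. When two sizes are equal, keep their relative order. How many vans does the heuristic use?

Sorted descending: 325, 300, 300, 225, 225, 125, 100, 100, 75, 50, 50.
  325 → van 1 (new)  [load 325/425]
  300 → van 2 (new)  [load 300/425]
  300 → van 3 (new)  [load 300/425]
  225 → van 4 (new)  [load 225/425]
  225 → van 5 (new)  [load 225/425]
  125 → van 2  [load 425/425]
  100 → van 1  [load 425/425]
  100 → van 3  [load 400/425]
  75 → van 4  [load 300/425]
  50 → van 4  [load 350/425]
  50 → van 4  [load 400/425]
5 vans opened.

5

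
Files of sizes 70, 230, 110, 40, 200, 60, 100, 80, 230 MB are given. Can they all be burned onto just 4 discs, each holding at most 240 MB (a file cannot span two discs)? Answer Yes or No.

No

Total = 1120 MB; ⌈1120/240⌉ = 5.
At least 5 discs are required, but only 4 are allowed.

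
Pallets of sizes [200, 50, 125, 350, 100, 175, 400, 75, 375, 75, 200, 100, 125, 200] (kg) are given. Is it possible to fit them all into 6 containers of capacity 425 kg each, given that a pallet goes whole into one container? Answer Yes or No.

No

Total = 2550 kg; ⌈2550/425⌉ = 6.
The bound of 6 does not rule out 6, but exhaustive search shows no assignment into 6 containers of capacity 425 kg exists — the minimum is 7.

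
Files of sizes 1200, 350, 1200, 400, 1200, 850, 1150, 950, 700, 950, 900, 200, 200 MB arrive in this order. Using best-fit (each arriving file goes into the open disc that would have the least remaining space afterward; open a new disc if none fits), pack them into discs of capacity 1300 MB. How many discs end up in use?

  1200 → disc 1 (new)  [load 1200/1300]
  350 → disc 2 (new)  [load 350/1300]
  1200 → disc 3 (new)  [load 1200/1300]
  400 → disc 2  [load 750/1300]
  1200 → disc 4 (new)  [load 1200/1300]
  850 → disc 5 (new)  [load 850/1300]
  1150 → disc 6 (new)  [load 1150/1300]
  950 → disc 7 (new)  [load 950/1300]
  700 → disc 8 (new)  [load 700/1300]
  950 → disc 9 (new)  [load 950/1300]
  900 → disc 10 (new)  [load 900/1300]
  200 → disc 7  [load 1150/1300]
  200 → disc 9  [load 1150/1300]
10 discs opened.

10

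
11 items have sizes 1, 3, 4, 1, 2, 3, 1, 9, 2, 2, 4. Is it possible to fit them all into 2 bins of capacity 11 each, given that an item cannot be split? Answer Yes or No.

No

Total = 32; ⌈32/11⌉ = 3.
At least 3 bins are required, but only 2 are allowed.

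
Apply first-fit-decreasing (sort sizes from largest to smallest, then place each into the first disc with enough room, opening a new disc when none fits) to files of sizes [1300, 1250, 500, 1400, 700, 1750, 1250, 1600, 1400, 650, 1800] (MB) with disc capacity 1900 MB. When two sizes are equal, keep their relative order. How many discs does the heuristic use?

Sorted descending: 1800, 1750, 1600, 1400, 1400, 1300, 1250, 1250, 700, 650, 500.
  1800 → disc 1 (new)  [load 1800/1900]
  1750 → disc 2 (new)  [load 1750/1900]
  1600 → disc 3 (new)  [load 1600/1900]
  1400 → disc 4 (new)  [load 1400/1900]
  1400 → disc 5 (new)  [load 1400/1900]
  1300 → disc 6 (new)  [load 1300/1900]
  1250 → disc 7 (new)  [load 1250/1900]
  1250 → disc 8 (new)  [load 1250/1900]
  700 → disc 9 (new)  [load 700/1900]
  650 → disc 7  [load 1900/1900]
  500 → disc 4  [load 1900/1900]
9 discs opened.

9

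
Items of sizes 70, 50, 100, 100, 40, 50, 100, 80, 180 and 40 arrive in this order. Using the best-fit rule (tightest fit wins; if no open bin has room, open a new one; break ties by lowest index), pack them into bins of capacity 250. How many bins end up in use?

  70 → bin 1 (new)  [load 70/250]
  50 → bin 1  [load 120/250]
  100 → bin 1  [load 220/250]
  100 → bin 2 (new)  [load 100/250]
  40 → bin 2  [load 140/250]
  50 → bin 2  [load 190/250]
  100 → bin 3 (new)  [load 100/250]
  80 → bin 3  [load 180/250]
  180 → bin 4 (new)  [load 180/250]
  40 → bin 2  [load 230/250]
4 bins opened.

4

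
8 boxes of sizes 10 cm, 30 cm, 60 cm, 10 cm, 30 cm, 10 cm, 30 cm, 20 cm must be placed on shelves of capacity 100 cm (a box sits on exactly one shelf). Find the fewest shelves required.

2

Total = 60 + 30 + 30 + 30 + 20 + 10 + 10 + 10 = 200 cm.
Lower bound: ⌈200/100⌉ = 2 shelves.
A packing using 2 shelves:
  shelf 1: 60 + 30 + 10 = 100
  shelf 2: 30 + 30 + 20 + 10 + 10 = 100
This matches the lower bound, so 2 is optimal.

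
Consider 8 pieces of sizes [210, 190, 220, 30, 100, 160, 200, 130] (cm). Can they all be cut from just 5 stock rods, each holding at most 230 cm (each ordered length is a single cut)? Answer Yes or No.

Total = 1240 cm; ⌈1240/230⌉ = 6.
At least 6 stock rods are required, but only 5 are allowed.

No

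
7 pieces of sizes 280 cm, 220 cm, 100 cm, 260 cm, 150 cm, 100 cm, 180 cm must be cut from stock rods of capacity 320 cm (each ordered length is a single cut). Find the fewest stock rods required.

Total = 280 + 260 + 220 + 180 + 150 + 100 + 100 = 1290 cm.
Lower bound: ⌈1290/320⌉ = 5 stock rods.
A packing using 5 stock rods:
  stock rod 1: 280 = 280
  stock rod 2: 260 = 260
  stock rod 3: 220 + 100 = 320
  stock rod 4: 180 + 100 = 280
  stock rod 5: 150 = 150
This matches the lower bound, so 5 is optimal.

5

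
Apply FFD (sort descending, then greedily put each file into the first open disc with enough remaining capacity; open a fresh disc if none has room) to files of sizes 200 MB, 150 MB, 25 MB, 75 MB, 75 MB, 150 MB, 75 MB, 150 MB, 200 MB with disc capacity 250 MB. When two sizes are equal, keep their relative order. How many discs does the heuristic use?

5

Sorted descending: 200, 200, 150, 150, 150, 75, 75, 75, 25.
  200 → disc 1 (new)  [load 200/250]
  200 → disc 2 (new)  [load 200/250]
  150 → disc 3 (new)  [load 150/250]
  150 → disc 4 (new)  [load 150/250]
  150 → disc 5 (new)  [load 150/250]
  75 → disc 3  [load 225/250]
  75 → disc 4  [load 225/250]
  75 → disc 5  [load 225/250]
  25 → disc 1  [load 225/250]
5 discs opened.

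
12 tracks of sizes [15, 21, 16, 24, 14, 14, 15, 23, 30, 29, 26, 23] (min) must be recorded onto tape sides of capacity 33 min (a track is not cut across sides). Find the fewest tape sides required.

10

Total = 30 + 29 + 26 + 24 + 23 + 23 + 21 + 16 + 15 + 15 + 14 + 14 = 250 min.
Lower bound: ⌈250/33⌉ = 8 tape sides.
A packing using 10 tape sides:
  side 1: 30 = 30
  side 2: 29 = 29
  side 3: 26 = 26
  side 4: 24 = 24
  side 5: 23 = 23
  side 6: 23 = 23
  side 7: 21 = 21
  side 8: 16 + 15 = 31
  side 9: 15 + 14 = 29
  side 10: 14 = 14
No arrangement into 9 tape sides stays within capacity, so 10 is optimal.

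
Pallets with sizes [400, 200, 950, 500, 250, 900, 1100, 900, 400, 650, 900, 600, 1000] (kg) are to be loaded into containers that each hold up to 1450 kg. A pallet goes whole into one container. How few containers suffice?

7

Total = 1100 + 1000 + 950 + 900 + 900 + 900 + 650 + 600 + 500 + 400 + 400 + 250 + 200 = 8750 kg.
Lower bound: ⌈8750/1450⌉ = 7 containers.
A packing using 7 containers:
  container 1: 1100 + 250 = 1350
  container 2: 1000 + 400 = 1400
  container 3: 950 + 500 = 1450
  container 4: 900 + 400 = 1300
  container 5: 900 + 200 = 1100
  container 6: 900 = 900
  container 7: 650 + 600 = 1250
This matches the lower bound, so 7 is optimal.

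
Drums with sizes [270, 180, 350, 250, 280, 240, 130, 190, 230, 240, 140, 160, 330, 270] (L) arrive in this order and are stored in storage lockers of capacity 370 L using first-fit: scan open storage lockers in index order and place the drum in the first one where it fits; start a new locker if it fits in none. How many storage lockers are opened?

  270 → locker 1 (new)  [load 270/370]
  180 → locker 2 (new)  [load 180/370]
  350 → locker 3 (new)  [load 350/370]
  250 → locker 4 (new)  [load 250/370]
  280 → locker 5 (new)  [load 280/370]
  240 → locker 6 (new)  [load 240/370]
  130 → locker 2  [load 310/370]
  190 → locker 7 (new)  [load 190/370]
  230 → locker 8 (new)  [load 230/370]
  240 → locker 9 (new)  [load 240/370]
  140 → locker 7  [load 330/370]
  160 → locker 10 (new)  [load 160/370]
  330 → locker 11 (new)  [load 330/370]
  270 → locker 12 (new)  [load 270/370]
12 storage lockers opened.

12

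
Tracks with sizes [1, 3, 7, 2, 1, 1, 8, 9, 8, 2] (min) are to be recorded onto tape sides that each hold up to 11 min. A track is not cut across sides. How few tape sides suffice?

4

Total = 9 + 8 + 8 + 7 + 3 + 2 + 2 + 1 + 1 + 1 = 42 min.
Lower bound: ⌈42/11⌉ = 4 tape sides.
A packing using 4 tape sides:
  side 1: 9 + 2 = 11
  side 2: 8 + 3 = 11
  side 3: 8 + 2 + 1 = 11
  side 4: 7 + 1 + 1 = 9
This matches the lower bound, so 4 is optimal.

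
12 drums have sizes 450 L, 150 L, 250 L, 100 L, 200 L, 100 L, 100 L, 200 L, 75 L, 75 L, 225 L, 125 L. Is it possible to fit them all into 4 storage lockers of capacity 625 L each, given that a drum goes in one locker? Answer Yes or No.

A valid assignment using 4 storage lockers:
  locker 1: 450 + 150 = 600
  locker 2: 250 + 225 + 125 = 600
  locker 3: 200 + 200 + 100 + 100 = 600
  locker 4: 100 + 75 + 75 = 250
Every load is within 625 L, so 4 storage lockers suffice.

Yes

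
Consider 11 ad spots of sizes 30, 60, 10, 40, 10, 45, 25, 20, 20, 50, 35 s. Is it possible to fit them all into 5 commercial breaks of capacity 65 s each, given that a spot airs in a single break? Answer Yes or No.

Total = 345 s; ⌈345/65⌉ = 6.
At least 6 commercial breaks are required, but only 5 are allowed.

No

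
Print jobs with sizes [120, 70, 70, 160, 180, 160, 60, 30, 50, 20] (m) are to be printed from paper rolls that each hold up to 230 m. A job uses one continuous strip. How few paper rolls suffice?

4

Total = 180 + 160 + 160 + 120 + 70 + 70 + 60 + 50 + 30 + 20 = 920 m.
Lower bound: ⌈920/230⌉ = 4 paper rolls.
A packing using 4 paper rolls:
  roll 1: 180 + 50 = 230
  roll 2: 160 + 70 = 230
  roll 3: 160 + 70 = 230
  roll 4: 120 + 60 + 30 + 20 = 230
This matches the lower bound, so 4 is optimal.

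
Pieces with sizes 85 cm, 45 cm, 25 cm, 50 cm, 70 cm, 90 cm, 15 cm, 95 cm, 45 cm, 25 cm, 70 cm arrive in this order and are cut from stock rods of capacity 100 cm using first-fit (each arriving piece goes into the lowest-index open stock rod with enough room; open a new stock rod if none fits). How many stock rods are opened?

7

  85 → stock rod 1 (new)  [load 85/100]
  45 → stock rod 2 (new)  [load 45/100]
  25 → stock rod 2  [load 70/100]
  50 → stock rod 3 (new)  [load 50/100]
  70 → stock rod 4 (new)  [load 70/100]
  90 → stock rod 5 (new)  [load 90/100]
  15 → stock rod 1  [load 100/100]
  95 → stock rod 6 (new)  [load 95/100]
  45 → stock rod 3  [load 95/100]
  25 → stock rod 2  [load 95/100]
  70 → stock rod 7 (new)  [load 70/100]
7 stock rods opened.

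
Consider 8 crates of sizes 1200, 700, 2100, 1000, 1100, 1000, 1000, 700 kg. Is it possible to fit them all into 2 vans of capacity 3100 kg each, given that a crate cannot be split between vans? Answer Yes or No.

No

Total = 8800 kg; ⌈8800/3100⌉ = 3.
At least 3 vans are required, but only 2 are allowed.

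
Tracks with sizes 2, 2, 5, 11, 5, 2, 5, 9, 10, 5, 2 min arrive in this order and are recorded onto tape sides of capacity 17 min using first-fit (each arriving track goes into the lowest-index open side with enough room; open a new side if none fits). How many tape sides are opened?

4

  2 → side 1 (new)  [load 2/17]
  2 → side 1  [load 4/17]
  5 → side 1  [load 9/17]
  11 → side 2 (new)  [load 11/17]
  5 → side 1  [load 14/17]
  2 → side 1  [load 16/17]
  5 → side 2  [load 16/17]
  9 → side 3 (new)  [load 9/17]
  10 → side 4 (new)  [load 10/17]
  5 → side 3  [load 14/17]
  2 → side 3  [load 16/17]
4 tape sides opened.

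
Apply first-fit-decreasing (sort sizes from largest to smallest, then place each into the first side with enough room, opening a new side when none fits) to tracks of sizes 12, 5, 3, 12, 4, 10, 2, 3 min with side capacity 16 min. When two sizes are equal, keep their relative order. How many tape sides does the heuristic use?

Sorted descending: 12, 12, 10, 5, 4, 3, 3, 2.
  12 → side 1 (new)  [load 12/16]
  12 → side 2 (new)  [load 12/16]
  10 → side 3 (new)  [load 10/16]
  5 → side 3  [load 15/16]
  4 → side 1  [load 16/16]
  3 → side 2  [load 15/16]
  3 → side 4 (new)  [load 3/16]
  2 → side 4  [load 5/16]
4 tape sides opened.

4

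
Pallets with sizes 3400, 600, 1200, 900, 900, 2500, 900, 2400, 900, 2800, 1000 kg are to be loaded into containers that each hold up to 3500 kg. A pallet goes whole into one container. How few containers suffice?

6

Total = 3400 + 2800 + 2500 + 2400 + 1200 + 1000 + 900 + 900 + 900 + 900 + 600 = 17500 kg.
Lower bound: ⌈17500/3500⌉ = 5 containers.
A packing using 6 containers:
  container 1: 3400 = 3400
  container 2: 2800 + 600 = 3400
  container 3: 2500 + 1000 = 3500
  container 4: 2400 + 900 = 3300
  container 5: 1200 + 900 + 900 = 3000
  container 6: 900 = 900
No arrangement into 5 containers stays within capacity, so 6 is optimal.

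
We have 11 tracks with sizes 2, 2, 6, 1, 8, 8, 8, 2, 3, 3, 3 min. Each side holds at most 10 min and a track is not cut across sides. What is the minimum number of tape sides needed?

5

Total = 8 + 8 + 8 + 6 + 3 + 3 + 3 + 2 + 2 + 2 + 1 = 46 min.
Lower bound: ⌈46/10⌉ = 5 tape sides.
A packing using 5 tape sides:
  side 1: 8 + 2 = 10
  side 2: 8 + 2 = 10
  side 3: 8 + 2 = 10
  side 4: 6 + 3 + 1 = 10
  side 5: 3 + 3 = 6
This matches the lower bound, so 5 is optimal.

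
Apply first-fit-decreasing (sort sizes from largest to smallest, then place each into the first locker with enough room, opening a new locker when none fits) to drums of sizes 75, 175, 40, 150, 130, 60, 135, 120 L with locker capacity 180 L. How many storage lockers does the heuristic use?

Sorted descending: 175, 150, 135, 130, 120, 75, 60, 40.
  175 → locker 1 (new)  [load 175/180]
  150 → locker 2 (new)  [load 150/180]
  135 → locker 3 (new)  [load 135/180]
  130 → locker 4 (new)  [load 130/180]
  120 → locker 5 (new)  [load 120/180]
  75 → locker 6 (new)  [load 75/180]
  60 → locker 5  [load 180/180]
  40 → locker 3  [load 175/180]
6 storage lockers opened.

6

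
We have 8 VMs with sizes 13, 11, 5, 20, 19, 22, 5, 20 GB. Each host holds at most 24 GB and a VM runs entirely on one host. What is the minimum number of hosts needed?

Total = 22 + 20 + 20 + 19 + 13 + 11 + 5 + 5 = 115 GB.
Lower bound: ⌈115/24⌉ = 5 hosts.
A packing using 6 hosts:
  host 1: 22 = 22
  host 2: 20 = 20
  host 3: 20 = 20
  host 4: 19 + 5 = 24
  host 5: 13 + 11 = 24
  host 6: 5 = 5
No arrangement into 5 hosts stays within capacity, so 6 is optimal.

6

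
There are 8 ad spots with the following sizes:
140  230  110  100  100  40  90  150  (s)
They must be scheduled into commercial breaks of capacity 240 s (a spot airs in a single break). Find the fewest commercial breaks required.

Total = 230 + 150 + 140 + 110 + 100 + 100 + 90 + 40 = 960 s.
Lower bound: ⌈960/240⌉ = 4 commercial breaks.
A packing using 5 commercial breaks:
  break 1: 230 = 230
  break 2: 150 + 90 = 240
  break 3: 140 + 100 = 240
  break 4: 110 + 100 = 210
  break 5: 40 = 40
No arrangement into 4 commercial breaks stays within capacity, so 5 is optimal.

5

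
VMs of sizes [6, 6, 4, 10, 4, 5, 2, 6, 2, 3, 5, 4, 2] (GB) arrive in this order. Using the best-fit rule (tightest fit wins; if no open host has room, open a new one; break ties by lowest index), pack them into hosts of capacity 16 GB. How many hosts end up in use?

  6 → host 1 (new)  [load 6/16]
  6 → host 1  [load 12/16]
  4 → host 1  [load 16/16]
  10 → host 2 (new)  [load 10/16]
  4 → host 2  [load 14/16]
  5 → host 3 (new)  [load 5/16]
  2 → host 2  [load 16/16]
  6 → host 3  [load 11/16]
  2 → host 3  [load 13/16]
  3 → host 3  [load 16/16]
  5 → host 4 (new)  [load 5/16]
  4 → host 4  [load 9/16]
  2 → host 4  [load 11/16]
4 hosts opened.

4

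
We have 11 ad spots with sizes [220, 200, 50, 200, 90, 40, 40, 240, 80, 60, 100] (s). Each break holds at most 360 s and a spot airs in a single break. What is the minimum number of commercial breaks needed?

Total = 240 + 220 + 200 + 200 + 100 + 90 + 80 + 60 + 50 + 40 + 40 = 1320 s.
Lower bound: ⌈1320/360⌉ = 4 commercial breaks.
A packing using 4 commercial breaks:
  break 1: 240 + 100 = 340
  break 2: 220 + 90 + 50 = 360
  break 3: 200 + 80 + 60 = 340
  break 4: 200 + 40 + 40 = 280
This matches the lower bound, so 4 is optimal.

4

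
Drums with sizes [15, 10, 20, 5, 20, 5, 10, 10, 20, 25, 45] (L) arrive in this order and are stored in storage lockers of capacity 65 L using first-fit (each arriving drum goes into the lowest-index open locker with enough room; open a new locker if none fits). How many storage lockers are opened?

  15 → locker 1 (new)  [load 15/65]
  10 → locker 1  [load 25/65]
  20 → locker 1  [load 45/65]
  5 → locker 1  [load 50/65]
  20 → locker 2 (new)  [load 20/65]
  5 → locker 1  [load 55/65]
  10 → locker 1  [load 65/65]
  10 → locker 2  [load 30/65]
  20 → locker 2  [load 50/65]
  25 → locker 3 (new)  [load 25/65]
  45 → locker 4 (new)  [load 45/65]
4 storage lockers opened.

4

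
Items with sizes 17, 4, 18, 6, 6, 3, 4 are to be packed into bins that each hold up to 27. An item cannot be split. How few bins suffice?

3

Total = 18 + 17 + 6 + 6 + 4 + 4 + 3 = 58.
Lower bound: ⌈58/27⌉ = 3 bins.
A packing using 3 bins:
  bin 1: 18 + 6 + 3 = 27
  bin 2: 17 + 6 + 4 = 27
  bin 3: 4 = 4
This matches the lower bound, so 3 is optimal.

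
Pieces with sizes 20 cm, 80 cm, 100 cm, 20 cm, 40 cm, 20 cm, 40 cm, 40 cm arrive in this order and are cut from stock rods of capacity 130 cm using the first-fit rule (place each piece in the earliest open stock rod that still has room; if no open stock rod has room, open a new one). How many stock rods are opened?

  20 → stock rod 1 (new)  [load 20/130]
  80 → stock rod 1  [load 100/130]
  100 → stock rod 2 (new)  [load 100/130]
  20 → stock rod 1  [load 120/130]
  40 → stock rod 3 (new)  [load 40/130]
  20 → stock rod 2  [load 120/130]
  40 → stock rod 3  [load 80/130]
  40 → stock rod 3  [load 120/130]
3 stock rods opened.

3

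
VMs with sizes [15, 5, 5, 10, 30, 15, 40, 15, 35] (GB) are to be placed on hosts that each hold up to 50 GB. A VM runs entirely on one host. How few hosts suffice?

4

Total = 40 + 35 + 30 + 15 + 15 + 15 + 10 + 5 + 5 = 170 GB.
Lower bound: ⌈170/50⌉ = 4 hosts.
A packing using 4 hosts:
  host 1: 40 + 10 = 50
  host 2: 35 + 15 = 50
  host 3: 30 + 15 + 5 = 50
  host 4: 15 + 5 = 20
This matches the lower bound, so 4 is optimal.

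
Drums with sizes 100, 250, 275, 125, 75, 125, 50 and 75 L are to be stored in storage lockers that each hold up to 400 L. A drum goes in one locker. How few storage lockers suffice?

3

Total = 275 + 250 + 125 + 125 + 100 + 75 + 75 + 50 = 1075 L.
Lower bound: ⌈1075/400⌉ = 3 storage lockers.
A packing using 3 storage lockers:
  locker 1: 275 + 125 = 400
  locker 2: 250 + 125 = 375
  locker 3: 100 + 75 + 75 + 50 = 300
This matches the lower bound, so 3 is optimal.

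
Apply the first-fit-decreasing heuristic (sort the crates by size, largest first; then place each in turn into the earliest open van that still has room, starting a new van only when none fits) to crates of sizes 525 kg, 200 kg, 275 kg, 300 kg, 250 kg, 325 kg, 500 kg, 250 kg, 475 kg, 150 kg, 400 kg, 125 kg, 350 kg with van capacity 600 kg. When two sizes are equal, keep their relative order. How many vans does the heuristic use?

8

Sorted descending: 525, 500, 475, 400, 350, 325, 300, 275, 250, 250, 200, 150, 125.
  525 → van 1 (new)  [load 525/600]
  500 → van 2 (new)  [load 500/600]
  475 → van 3 (new)  [load 475/600]
  400 → van 4 (new)  [load 400/600]
  350 → van 5 (new)  [load 350/600]
  325 → van 6 (new)  [load 325/600]
  300 → van 7 (new)  [load 300/600]
  275 → van 6  [load 600/600]
  250 → van 5  [load 600/600]
  250 → van 7  [load 550/600]
  200 → van 4  [load 600/600]
  150 → van 8 (new)  [load 150/600]
  125 → van 3  [load 600/600]
8 vans opened.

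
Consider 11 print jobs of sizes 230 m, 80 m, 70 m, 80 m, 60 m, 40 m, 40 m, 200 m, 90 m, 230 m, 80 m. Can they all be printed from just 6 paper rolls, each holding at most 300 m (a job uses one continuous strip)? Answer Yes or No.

A valid assignment using 5 paper rolls:
  roll 1: 230 + 70 = 300
  roll 2: 230 + 60 = 290
  roll 3: 200 + 90 = 290
  roll 4: 80 + 80 + 80 + 40 = 280
  roll 5: 40 = 40
That uses only 5 ≤ 6, so 6 paper rolls are enough.

Yes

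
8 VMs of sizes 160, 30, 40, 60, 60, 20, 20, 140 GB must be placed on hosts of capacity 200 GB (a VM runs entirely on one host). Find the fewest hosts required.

3

Total = 160 + 140 + 60 + 60 + 40 + 30 + 20 + 20 = 530 GB.
Lower bound: ⌈530/200⌉ = 3 hosts.
A packing using 3 hosts:
  host 1: 160 + 40 = 200
  host 2: 140 + 60 = 200
  host 3: 60 + 30 + 20 + 20 = 130
This matches the lower bound, so 3 is optimal.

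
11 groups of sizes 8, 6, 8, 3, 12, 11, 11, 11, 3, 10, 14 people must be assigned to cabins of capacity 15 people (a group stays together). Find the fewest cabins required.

Total = 14 + 12 + 11 + 11 + 11 + 10 + 8 + 8 + 6 + 3 + 3 = 97 people.
Lower bound: ⌈97/15⌉ = 7 cabins.
Also, 8 groups each exceed 15/2 people, and no two of those can share a cabin, so at least 8 cabins are needed.
A packing using 8 cabins:
  cabin 1: 14 = 14
  cabin 2: 12 + 3 = 15
  cabin 3: 11 + 3 = 14
  cabin 4: 11 = 11
  cabin 5: 11 = 11
  cabin 6: 10 = 10
  cabin 7: 8 + 6 = 14
  cabin 8: 8 = 8
This matches the lower bound, so 8 is optimal.

8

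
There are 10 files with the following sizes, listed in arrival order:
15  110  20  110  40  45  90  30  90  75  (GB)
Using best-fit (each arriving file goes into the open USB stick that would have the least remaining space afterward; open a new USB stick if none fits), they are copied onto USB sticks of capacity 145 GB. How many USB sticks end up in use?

6

  15 → USB stick 1 (new)  [load 15/145]
  110 → USB stick 1  [load 125/145]
  20 → USB stick 1  [load 145/145]
  110 → USB stick 2 (new)  [load 110/145]
  40 → USB stick 3 (new)  [load 40/145]
  45 → USB stick 3  [load 85/145]
  90 → USB stick 4 (new)  [load 90/145]
  30 → USB stick 2  [load 140/145]
  90 → USB stick 5 (new)  [load 90/145]
  75 → USB stick 6 (new)  [load 75/145]
6 USB sticks opened.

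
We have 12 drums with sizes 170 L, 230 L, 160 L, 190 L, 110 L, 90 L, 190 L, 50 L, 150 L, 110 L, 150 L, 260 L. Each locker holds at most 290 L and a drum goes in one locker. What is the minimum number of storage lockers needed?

8

Total = 260 + 230 + 190 + 190 + 170 + 160 + 150 + 150 + 110 + 110 + 90 + 50 = 1860 L.
Lower bound: ⌈1860/290⌉ = 7 storage lockers.
Also, 8 drums each exceed 145 L, and no two of those can share a locker, so at least 8 storage lockers are needed.
A packing using 8 storage lockers:
  locker 1: 260 = 260
  locker 2: 230 + 50 = 280
  locker 3: 190 + 90 = 280
  locker 4: 190 = 190
  locker 5: 170 + 110 = 280
  locker 6: 160 + 110 = 270
  locker 7: 150 = 150
  locker 8: 150 = 150
This matches the lower bound, so 8 is optimal.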